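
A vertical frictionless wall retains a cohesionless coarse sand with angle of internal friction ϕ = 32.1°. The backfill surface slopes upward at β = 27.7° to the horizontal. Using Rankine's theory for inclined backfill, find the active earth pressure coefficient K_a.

K_a = cos β · (cos β − √(cos²β − cos²φ)) / (cos β + √(cos²β − cos²φ)).
cos β = 0.8854, cos φ = 0.8471, √(cos²β − cos²φ) = 0.2575.
K_a = 0.8854 × (0.8854 − 0.2575)/(0.8854 + 0.2575) = 0.4864.

0.486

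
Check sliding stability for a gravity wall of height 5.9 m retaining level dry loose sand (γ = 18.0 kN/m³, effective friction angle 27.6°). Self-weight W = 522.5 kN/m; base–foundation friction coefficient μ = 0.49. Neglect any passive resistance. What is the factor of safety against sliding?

2.23

K_a = tan²(45° − 27.6°/2) = 0.3668.
P_a = ½K_aγH² = 0.5×0.3668×18.0×5.9² = 114.9 kN/m, acting at H/3 = 1.967 m above the base.
FS_sliding = μW / P_a = 0.49×522.5 / 114.9 = 2.228.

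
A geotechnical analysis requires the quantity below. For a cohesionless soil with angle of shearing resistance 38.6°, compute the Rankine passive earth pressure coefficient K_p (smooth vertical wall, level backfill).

4.32

K_p = (1 + sin φ)/(1 − sin φ) = tan²(45° + 38.6°/2) = 4.317.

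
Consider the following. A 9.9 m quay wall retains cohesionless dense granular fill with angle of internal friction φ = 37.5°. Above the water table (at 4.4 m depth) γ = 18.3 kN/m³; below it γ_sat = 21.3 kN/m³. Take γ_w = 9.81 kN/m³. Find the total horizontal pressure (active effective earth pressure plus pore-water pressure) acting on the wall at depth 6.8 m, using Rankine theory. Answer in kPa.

49.8 kPa

K_a = (1 − sin φ)/(1 + sin φ) = 0.2432.
γ' = 21.3 − 9.81 = 11.49 kN/m³.
Effective vertical stress at 6.8 m: σ'_v = 18.3×4.4 + 11.49×2.40 = 108.1 kPa.
σ'_h = K_a σ'_v = 0.2432 × 108.1 = 26.29 kPa; u = γ_w × 2.40 = 23.54 kPa.
Total σ_h = 26.29 + 23.54 = 49.83 kPa.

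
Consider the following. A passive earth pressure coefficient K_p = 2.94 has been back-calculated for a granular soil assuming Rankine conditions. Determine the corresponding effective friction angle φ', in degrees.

K_p = (1+sin φ)/(1−sin φ) ⇒ sin φ = (K_p − 1)/(K_p + 1) = 0.4924.
φ = arcsin(0.4924) = 29.50°.

29.5°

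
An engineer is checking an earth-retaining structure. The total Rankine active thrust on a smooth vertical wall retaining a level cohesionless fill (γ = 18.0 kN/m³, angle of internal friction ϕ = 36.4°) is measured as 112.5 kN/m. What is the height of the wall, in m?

K_a = 0.2552. P_a = ½ K_a γ H² ⇒ H = √(2P_a/(K_a γ)).
H = √(2×112.5/(0.2552×18.0)) = 6.999 m.

7.00 m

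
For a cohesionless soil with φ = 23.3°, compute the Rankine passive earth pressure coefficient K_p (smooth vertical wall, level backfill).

2.31

K_p = (1 + sin φ)/(1 − sin φ) = tan²(45° + 23.3°/2) = 2.309.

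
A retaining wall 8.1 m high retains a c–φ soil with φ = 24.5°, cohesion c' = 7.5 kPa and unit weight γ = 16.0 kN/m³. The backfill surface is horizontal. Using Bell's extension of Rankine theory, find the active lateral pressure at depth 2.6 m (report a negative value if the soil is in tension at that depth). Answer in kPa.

K_a = (1 − sin φ)/(1 + sin φ) = 0.4137.
σ_a = K_a γ z − 2c√K_a = 0.4137×16.0×2.6 − 2×7.5×0.6432 = 7.563 kPa.

7.56 kPa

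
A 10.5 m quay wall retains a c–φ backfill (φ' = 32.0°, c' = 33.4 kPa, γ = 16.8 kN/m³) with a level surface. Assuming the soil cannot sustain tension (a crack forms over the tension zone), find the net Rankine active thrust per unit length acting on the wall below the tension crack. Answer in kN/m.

28.6 kN/m

K_a = 0.3073; √K_a = 0.5543.
Tension-crack depth z_c = 2c/(γ√K_a) = 2×33.4/(16.8×0.5543) = 7.173 m.
σ_a at base = K_a γ H − 2c√K_a = 0.3073×16.8×10.5 − 2×33.4×0.5543 = 17.17 kPa.
P_a = ½ × 17.17 × (H − z_c) = 0.5×17.17×3.327 = 28.56 kN/m.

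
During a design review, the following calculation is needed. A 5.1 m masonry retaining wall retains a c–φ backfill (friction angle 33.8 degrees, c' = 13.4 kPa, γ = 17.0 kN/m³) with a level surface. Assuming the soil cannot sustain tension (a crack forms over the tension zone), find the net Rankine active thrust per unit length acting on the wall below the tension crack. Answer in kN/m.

11.2 kN/m

K_a = 0.2851; √K_a = 0.5340.
Tension-crack depth z_c = 2c/(γ√K_a) = 2×13.4/(17.0×0.5340) = 2.952 m.
σ_a at base = K_a γ H − 2c√K_a = 0.2851×17.0×5.1 − 2×13.4×0.5340 = 10.41 kPa.
P_a = ½ × 10.41 × (H − z_c) = 0.5×10.41×2.148 = 11.18 kN/m.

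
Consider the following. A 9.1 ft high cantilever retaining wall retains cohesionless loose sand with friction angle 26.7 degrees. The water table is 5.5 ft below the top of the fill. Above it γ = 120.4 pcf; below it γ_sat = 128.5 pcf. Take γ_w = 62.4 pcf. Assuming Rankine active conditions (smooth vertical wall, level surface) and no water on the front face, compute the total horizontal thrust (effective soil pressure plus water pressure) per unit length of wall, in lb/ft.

2160 lb/ft

K_a = tan²(45° − φ/2) = 0.3800.
γ' = 128.5 − 62.4 = 66.10 pcf. Depth below WT = 3.6 ft.
σ'_h at WT = K_a γ d_w = 251.6 psf; at base = 251.6 + K_a γ' × 3.6 = 342.0 psf.
P₁ (0–5.5 ft) = ½×251.6×5.5 = 691.9. P₂ (5.5–9.1 ft) = ½(251.6+342.0)×3.6 = 1069.
P_w = ½ γ_w h₂² = 0.5×62.4×3.6² = 404.4. Total = 691.9+1069+404.4 = 2165 lb/ft.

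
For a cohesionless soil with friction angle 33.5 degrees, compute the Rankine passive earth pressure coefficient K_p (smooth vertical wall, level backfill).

K_p = (1 + sin φ)/(1 − sin φ) = tan²(45° + 33.5°/2) = 3.464.

3.46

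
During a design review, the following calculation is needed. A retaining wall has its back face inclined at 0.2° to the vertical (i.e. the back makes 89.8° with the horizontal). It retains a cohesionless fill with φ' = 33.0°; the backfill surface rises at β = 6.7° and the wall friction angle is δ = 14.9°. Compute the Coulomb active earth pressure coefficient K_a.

0.291

K_a = sin²(α+φ) / [sin²α · sin(α−δ) · (1 + √{sin(φ+δ)sin(φ−β) / (sin(α−δ)sin(α+β))})²].
With α = 89.8°, φ = 33.0°, δ = 14.9°, β = 6.7°: K_a = 0.2912.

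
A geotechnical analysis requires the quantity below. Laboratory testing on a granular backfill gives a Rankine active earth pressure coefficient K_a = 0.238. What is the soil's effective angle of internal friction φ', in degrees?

K_a = tan²(45° − φ/2) ⇒ 45° − φ/2 = arctan(√0.238) = 26.01°.
φ = 2(45° − 26.01°) = 37.99°.

38.0°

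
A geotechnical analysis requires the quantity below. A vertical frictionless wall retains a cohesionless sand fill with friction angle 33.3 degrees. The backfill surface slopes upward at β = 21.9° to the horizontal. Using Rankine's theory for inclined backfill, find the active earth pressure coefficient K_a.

0.366

K_a = cos β · (cos β − √(cos²β − cos²φ)) / (cos β + √(cos²β − cos²φ)).
cos β = 0.9278, cos φ = 0.8358, √(cos²β − cos²φ) = 0.4029.
K_a = 0.9278 × (0.9278 − 0.4029)/(0.9278 + 0.4029) = 0.3660.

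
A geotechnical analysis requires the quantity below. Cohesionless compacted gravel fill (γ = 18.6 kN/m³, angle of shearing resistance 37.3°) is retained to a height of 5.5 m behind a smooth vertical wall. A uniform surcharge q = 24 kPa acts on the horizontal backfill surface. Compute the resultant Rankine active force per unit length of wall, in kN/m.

K_a = tan²(45° − φ/2) = 0.2453.
Soil triangle: ½ K_a γ H² = 0.5×0.2453×18.6×5.5² = 69.02 kN/m.
Surcharge rectangle: K_a q H = 0.2453×24×5.5 = 32.38 kN/m.
Total = 69.02 + 32.38 = 101.4 kN/m.

101 kN/m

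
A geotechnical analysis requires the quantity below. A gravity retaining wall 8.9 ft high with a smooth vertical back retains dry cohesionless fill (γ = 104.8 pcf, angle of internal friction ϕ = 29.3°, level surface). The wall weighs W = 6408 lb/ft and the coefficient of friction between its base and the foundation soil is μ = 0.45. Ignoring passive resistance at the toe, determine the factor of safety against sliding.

K_a = tan²(45° − 29.3°/2) = 0.3428.
P_a = ½K_aγH² = 0.5×0.3428×104.8×8.9² = 1423 lb/ft, acting at H/3 = 2.967 ft above the base.
FS_sliding = μW / P_a = 0.45×6408 / 1423 = 2.026.

2.03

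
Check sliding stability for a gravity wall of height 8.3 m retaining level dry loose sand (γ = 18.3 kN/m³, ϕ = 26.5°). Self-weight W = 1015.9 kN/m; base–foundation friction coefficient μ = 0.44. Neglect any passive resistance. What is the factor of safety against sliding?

K_a = tan²(45° − 26.5°/2) = 0.3829.
P_a = ½K_aγH² = 0.5×0.3829×18.3×8.3² = 241.4 kN/m, acting at H/3 = 2.767 m above the base.
FS_sliding = μW / P_a = 0.44×1015.9 / 241.4 = 1.852.

1.85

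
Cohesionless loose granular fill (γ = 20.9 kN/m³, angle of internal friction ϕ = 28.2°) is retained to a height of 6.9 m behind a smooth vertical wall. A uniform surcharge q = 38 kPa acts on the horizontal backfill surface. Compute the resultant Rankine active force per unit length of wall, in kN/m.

K_a = tan²(45° − φ/2) = 0.3582.
Soil triangle: ½ K_a γ H² = 0.5×0.3582×20.9×6.9² = 178.2 kN/m.
Surcharge rectangle: K_a q H = 0.3582×38×6.9 = 93.92 kN/m.
Total = 178.2 + 93.92 = 272.1 kN/m.

272 kN/m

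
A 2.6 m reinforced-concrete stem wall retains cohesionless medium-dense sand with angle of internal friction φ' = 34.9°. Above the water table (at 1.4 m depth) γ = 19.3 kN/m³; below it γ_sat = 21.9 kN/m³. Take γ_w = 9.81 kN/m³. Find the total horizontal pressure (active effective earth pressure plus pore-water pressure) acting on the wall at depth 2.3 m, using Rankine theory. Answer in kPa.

19.1 kPa

K_a = (1 − sin φ)/(1 + sin φ) = 0.2721.
γ' = 21.9 − 9.81 = 12.09 kN/m³.
Effective vertical stress at 2.3 m: σ'_v = 19.3×1.4 + 12.09×0.900 = 37.90 kPa.
σ'_h = K_a σ'_v = 0.2721 × 37.90 = 10.31 kPa; u = γ_w × 0.900 = 8.829 kPa.
Total σ_h = 10.31 + 8.829 = 19.14 kPa.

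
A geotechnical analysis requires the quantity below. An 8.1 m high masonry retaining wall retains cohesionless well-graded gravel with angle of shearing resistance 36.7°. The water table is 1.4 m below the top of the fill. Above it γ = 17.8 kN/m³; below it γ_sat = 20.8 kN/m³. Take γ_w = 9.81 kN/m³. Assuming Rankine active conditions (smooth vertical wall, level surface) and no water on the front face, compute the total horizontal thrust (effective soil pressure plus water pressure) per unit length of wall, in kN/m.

329 kN/m

K_a = tan²(45° − φ/2) = 0.2519.
γ' = 20.8 − 9.81 = 10.99 kN/m³. Depth below WT = 6.7 m.
σ'_h at WT = K_a γ d_w = 6.276 kPa; at base = 6.276 + K_a γ' × 6.7 = 24.82 kPa.
P₁ (0–1.4 m) = ½×6.276×1.4 = 4.393. P₂ (1.4–8.1 m) = ½(6.276+24.82)×6.7 = 104.2.
P_w = ½ γ_w h₂² = 0.5×9.81×6.7² = 220.2. Total = 4.393+104.2+220.2 = 328.8 kN/m.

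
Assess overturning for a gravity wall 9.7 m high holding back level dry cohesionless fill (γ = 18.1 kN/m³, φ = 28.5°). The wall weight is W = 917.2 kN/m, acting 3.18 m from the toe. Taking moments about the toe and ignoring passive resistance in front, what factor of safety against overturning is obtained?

K_a = tan²(45° − 28.5°/2) = 0.3540.
P_a = ½K_aγH² = 0.5×0.3540×18.1×9.7² = 301.4 kN/m, acting at H/3 = 3.233 m above the base.
Overturning moment M_o = P_a × H/3 = 301.4 × 3.233 = 974.5.
Resisting moment M_r = W × 3.18 = 917.2 × 3.18 = 2917.
FS_overturning = M_r/M_o = 2917/974.5 = 2.993.

2.99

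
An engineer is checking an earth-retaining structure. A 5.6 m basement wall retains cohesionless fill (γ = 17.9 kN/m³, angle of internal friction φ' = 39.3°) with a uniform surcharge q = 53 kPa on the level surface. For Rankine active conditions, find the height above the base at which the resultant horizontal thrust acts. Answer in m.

K_a = 0.2245.
Triangular part P₁ = ½K_aγH² = 63.00 at H/3 = 1.867 m; rectangular part P₂ = K_a q H = 66.62 at H/2 = 2.800 m.
ȳ = (P₁·1.867 + P₂·2.800)/(P₁+P₂) = 2.346 m.

2.35 m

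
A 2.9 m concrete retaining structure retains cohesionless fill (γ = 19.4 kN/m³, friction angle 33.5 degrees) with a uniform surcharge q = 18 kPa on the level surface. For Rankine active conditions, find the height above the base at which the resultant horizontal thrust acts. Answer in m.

K_a = 0.2887.
Triangular part P₁ = ½K_aγH² = 23.55 at H/3 = 0.9667 m; rectangular part P₂ = K_a q H = 15.07 at H/2 = 1.450 m.
ȳ = (P₁·0.9667 + P₂·1.450)/(P₁+P₂) = 1.155 m.

1.16 m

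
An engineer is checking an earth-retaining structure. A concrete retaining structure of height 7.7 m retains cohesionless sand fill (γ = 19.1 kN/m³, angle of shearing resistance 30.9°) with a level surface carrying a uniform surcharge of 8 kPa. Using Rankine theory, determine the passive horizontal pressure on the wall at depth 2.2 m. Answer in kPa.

K_p = (1 + sin φ)/(1 − sin φ) = 3.111.
σ_v = γz + q = 19.1 × 2.2 + 8 = 50.02 kPa.
σ_h = K_p σ_v = 3.111 × 50.02 = 155.6 kPa.

156 kPa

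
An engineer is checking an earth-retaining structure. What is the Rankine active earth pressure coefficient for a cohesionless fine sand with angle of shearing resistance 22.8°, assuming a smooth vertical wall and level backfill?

K_a = (1 − sin φ)/(1 + sin φ) = (1 − sin 22.8°)/(1 + sin 22.8°) = 0.4414.

0.441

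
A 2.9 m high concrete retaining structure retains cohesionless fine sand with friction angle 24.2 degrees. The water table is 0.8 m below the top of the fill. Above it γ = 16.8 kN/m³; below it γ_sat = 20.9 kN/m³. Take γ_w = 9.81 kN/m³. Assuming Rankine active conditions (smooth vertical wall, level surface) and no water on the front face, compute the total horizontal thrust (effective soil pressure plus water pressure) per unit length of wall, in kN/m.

K_a = tan²(45° − φ/2) = 0.4185.
γ' = 20.9 − 9.81 = 11.09 kN/m³. Depth below WT = 2.1 m.
σ'_h at WT = K_a γ d_w = 5.625 kPa; at base = 5.625 + K_a γ' × 2.1 = 15.37 kPa.
P₁ (0–0.8 m) = ½×5.625×0.8 = 2.250. P₂ (0.8–2.9 m) = ½(5.625+15.37)×2.1 = 22.05.
P_w = ½ γ_w h₂² = 0.5×9.81×2.1² = 21.63. Total = 2.250+22.05+21.63 = 45.93 kN/m.

45.9 kN/m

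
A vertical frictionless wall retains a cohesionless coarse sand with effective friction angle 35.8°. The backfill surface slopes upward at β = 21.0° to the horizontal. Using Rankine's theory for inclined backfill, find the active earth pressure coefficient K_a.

0.315

K_a = cos β · (cos β − √(cos²β − cos²φ)) / (cos β + √(cos²β − cos²φ)).
cos β = 0.9336, cos φ = 0.8111, √(cos²β − cos²φ) = 0.4623.
K_a = 0.9336 × (0.9336 − 0.4623)/(0.9336 + 0.4623) = 0.3152.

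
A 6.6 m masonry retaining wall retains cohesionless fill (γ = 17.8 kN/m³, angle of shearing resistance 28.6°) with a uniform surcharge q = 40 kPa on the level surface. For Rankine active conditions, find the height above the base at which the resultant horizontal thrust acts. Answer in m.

K_a = 0.3525.
Triangular part P₁ = ½K_aγH² = 136.7 at H/3 = 2.200 m; rectangular part P₂ = K_a q H = 93.07 at H/2 = 3.300 m.
ȳ = (P₁·2.200 + P₂·3.300)/(P₁+P₂) = 2.646 m.

2.65 m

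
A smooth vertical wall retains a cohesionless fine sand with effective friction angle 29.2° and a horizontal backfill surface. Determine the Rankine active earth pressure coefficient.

0.344

K_a = tan²(45° − φ/2) = tan²(30.40°) = 0.3442.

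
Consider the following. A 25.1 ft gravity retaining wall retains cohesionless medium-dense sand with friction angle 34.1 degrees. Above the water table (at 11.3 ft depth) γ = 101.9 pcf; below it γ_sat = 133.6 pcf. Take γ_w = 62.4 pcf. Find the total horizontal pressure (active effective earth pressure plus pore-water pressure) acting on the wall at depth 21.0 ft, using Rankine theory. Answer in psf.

1120 psf

K_a = (1 − sin φ)/(1 + sin φ) = 0.2815.
γ' = 133.6 − 62.4 = 71.20 pcf.
Effective vertical stress at 21.0 ft: σ'_v = 101.9×11.3 + 71.20×9.70 = 1842 psf.
σ'_h = K_a σ'_v = 0.2815 × 1842 = 518.6 psf; u = γ_w × 9.70 = 605.3 psf.
Total σ_h = 518.6 + 605.3 = 1124 psf.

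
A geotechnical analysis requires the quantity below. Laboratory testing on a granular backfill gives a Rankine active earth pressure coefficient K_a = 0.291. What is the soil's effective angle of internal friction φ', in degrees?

K_a = tan²(45° − φ/2) ⇒ 45° − φ/2 = arctan(√0.291) = 28.34°.
φ = 2(45° − 28.34°) = 33.31°.

33.3°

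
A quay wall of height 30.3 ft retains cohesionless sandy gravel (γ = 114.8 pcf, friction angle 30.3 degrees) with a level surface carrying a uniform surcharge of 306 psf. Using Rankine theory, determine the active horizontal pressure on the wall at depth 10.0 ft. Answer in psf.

K_a = (1 − sin φ)/(1 + sin φ) = 0.3293.
σ_v = γz + q = 114.8 × 10.0 + 306 = 1454 psf.
σ_h = K_a σ_v = 0.3293 × 1454 = 478.8 psf.

479 psf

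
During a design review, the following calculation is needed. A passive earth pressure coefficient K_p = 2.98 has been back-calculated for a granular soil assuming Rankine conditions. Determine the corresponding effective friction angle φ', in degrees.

29.8°

K_p = (1+sin φ)/(1−sin φ) ⇒ sin φ = (K_p − 1)/(K_p + 1) = 0.4975.
φ = arcsin(0.4975) = 29.83°.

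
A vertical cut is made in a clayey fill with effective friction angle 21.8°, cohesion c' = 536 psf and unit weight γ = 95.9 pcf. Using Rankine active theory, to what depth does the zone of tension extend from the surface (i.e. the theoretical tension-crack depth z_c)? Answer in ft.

16.5 ft

K_a = tan²(45° − 21.8°/2) = 0.4584; √K_a = 0.6771.
The active pressure is zero where K_a γ z = 2c√K_a, so z_c = 2c/(γ√K_a) = 2×536/(95.9×0.6771) = 16.51 ft.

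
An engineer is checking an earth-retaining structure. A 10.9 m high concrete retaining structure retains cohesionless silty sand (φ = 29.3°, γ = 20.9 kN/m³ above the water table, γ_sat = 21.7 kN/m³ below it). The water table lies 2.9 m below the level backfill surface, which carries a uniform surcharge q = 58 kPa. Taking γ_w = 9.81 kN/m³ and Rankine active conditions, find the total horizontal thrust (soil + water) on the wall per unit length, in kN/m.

857 kN/m

K_a = tan²(45° − φ/2) = 0.3428.
γ' = 21.7 − 9.81 = 11.89 kN/m³. h₂ = H − d_w = 8.0 m.
σ'_h: at surface K_a·q = 19.88; at WT K_a(q+γd_w) = 40.66; at base K_a(q+γd_w+γ'h₂) = 73.27 kPa.
P₁ = ½(19.88+40.66)×2.9 = 87.80; P₂ = ½(40.66+73.27)×8.0 = 455.8; P_w = ½γ_w h₂² = 313.9.
Total = 87.80+455.8+313.9 = 857.5 kN/m.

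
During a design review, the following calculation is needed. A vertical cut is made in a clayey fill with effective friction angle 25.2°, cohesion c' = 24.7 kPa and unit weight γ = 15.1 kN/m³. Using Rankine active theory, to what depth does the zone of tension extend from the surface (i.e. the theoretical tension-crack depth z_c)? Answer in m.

K_a = tan²(45° − 25.2°/2) = 0.4027; √K_a = 0.6346.
The active pressure is zero where K_a γ z = 2c√K_a, so z_c = 2c/(γ√K_a) = 2×24.7/(15.1×0.6346) = 5.155 m.

5.16 m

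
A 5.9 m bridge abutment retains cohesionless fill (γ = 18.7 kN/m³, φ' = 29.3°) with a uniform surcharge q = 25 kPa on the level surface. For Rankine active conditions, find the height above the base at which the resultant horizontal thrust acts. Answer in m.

2.27 m

K_a = 0.3428.
Triangular part P₁ = ½K_aγH² = 111.6 at H/3 = 1.967 m; rectangular part P₂ = K_a q H = 50.57 at H/2 = 2.950 m.
ȳ = (P₁·1.967 + P₂·2.950)/(P₁+P₂) = 2.273 m.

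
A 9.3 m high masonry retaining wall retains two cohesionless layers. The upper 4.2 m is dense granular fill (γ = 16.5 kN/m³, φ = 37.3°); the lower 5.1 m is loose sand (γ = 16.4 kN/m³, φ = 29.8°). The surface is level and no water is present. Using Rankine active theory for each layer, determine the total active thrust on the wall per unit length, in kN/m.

226 kN/m

K_a1 = tan²(45°−37.3°/2) = 0.2453; K_a2 = tan²(45°−29.8°/2) = 0.3360.
Layer 1: σ at base = K_a1 γ₁ h₁ = 17.00 kPa; P₁ = ½×17.00×4.2 = 35.70.
Layer 2: σ_v at top = γ₁h₁ = 69.30; σ_h top = K_a2×69.30 = 23.29; σ_h base = K_a2×(69.30+16.4×5.1) = 51.39.
P₂ = ½(23.29+51.39)×5.1 = 190.4. Total P_a = 35.70+190.4 = 226.1 kN/m.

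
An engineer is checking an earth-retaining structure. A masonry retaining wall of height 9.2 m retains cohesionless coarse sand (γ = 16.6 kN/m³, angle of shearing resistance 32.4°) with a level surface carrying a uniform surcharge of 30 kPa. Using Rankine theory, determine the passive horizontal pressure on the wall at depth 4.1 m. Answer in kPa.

K_p = (1 + sin φ)/(1 − sin φ) = 3.309.
σ_v = γz + q = 16.6 × 4.1 + 30 = 98.06 kPa.
σ_h = K_p σ_v = 3.309 × 98.06 = 324.5 kPa.

324 kPa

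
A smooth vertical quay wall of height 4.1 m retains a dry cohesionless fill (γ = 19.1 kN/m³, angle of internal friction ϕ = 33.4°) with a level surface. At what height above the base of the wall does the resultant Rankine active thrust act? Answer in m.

1.37 m

K_a = 0.2899.
The pressure distribution is triangular, so the resultant acts at H/3 above the base = 4.1/3 = 1.367 m.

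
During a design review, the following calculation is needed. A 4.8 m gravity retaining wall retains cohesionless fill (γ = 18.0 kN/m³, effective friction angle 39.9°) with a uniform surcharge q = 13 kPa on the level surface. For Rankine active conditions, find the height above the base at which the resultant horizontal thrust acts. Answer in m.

K_a = 0.2184.
Triangular part P₁ = ½K_aγH² = 45.29 at H/3 = 1.600 m; rectangular part P₂ = K_a q H = 13.63 at H/2 = 2.400 m.
ȳ = (P₁·1.600 + P₂·2.400)/(P₁+P₂) = 1.785 m.

1.79 m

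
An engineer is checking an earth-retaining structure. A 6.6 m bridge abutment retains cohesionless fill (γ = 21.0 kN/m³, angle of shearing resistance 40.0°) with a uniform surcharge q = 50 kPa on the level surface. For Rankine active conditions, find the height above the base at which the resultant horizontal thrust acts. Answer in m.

2.66 m

K_a = 0.2174.
Triangular part P₁ = ½K_aγH² = 99.45 at H/3 = 2.200 m; rectangular part P₂ = K_a q H = 71.76 at H/2 = 3.300 m.
ȳ = (P₁·2.200 + P₂·3.300)/(P₁+P₂) = 2.661 m.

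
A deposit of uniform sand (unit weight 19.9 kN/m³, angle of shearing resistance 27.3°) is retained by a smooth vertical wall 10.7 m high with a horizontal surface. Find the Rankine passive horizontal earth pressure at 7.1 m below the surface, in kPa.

381 kPa

K_p = (1 + sin φ)/(1 − sin φ) = 2.694.
σ_h = K_p γ z = 2.694 × 19.9 × 7.1 = 380.7 kPa.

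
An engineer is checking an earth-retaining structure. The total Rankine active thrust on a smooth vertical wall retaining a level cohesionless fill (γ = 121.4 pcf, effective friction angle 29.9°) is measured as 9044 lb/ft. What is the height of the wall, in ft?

21.1 ft

K_a = 0.3347. P_a = ½ K_a γ H² ⇒ H = √(2P_a/(K_a γ)).
H = √(2×9044/(0.3347×121.4)) = 21.10 ft.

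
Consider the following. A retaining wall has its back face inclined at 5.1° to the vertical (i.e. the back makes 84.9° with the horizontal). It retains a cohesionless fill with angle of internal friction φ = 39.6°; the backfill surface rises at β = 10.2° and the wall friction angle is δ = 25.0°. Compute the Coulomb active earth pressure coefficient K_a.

K_a = sin²(α+φ) / [sin²α · sin(α−δ) · (1 + √{sin(φ+δ)sin(φ−β) / (sin(α−δ)sin(α+β))})²].
With α = 84.9°, φ = 39.6°, δ = 25.0°, β = 10.2°: K_a = 0.2683.

0.268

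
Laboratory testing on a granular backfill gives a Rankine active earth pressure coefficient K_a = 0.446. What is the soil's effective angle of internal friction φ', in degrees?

22.5°

K_a = tan²(45° − φ/2) ⇒ 45° − φ/2 = arctan(√0.446) = 33.74°.
φ = 2(45° − 33.74°) = 22.53°.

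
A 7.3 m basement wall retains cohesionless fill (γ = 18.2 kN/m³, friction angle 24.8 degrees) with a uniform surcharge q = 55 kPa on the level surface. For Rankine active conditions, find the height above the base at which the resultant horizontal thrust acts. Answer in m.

K_a = 0.4090.
Triangular part P₁ = ½K_aγH² = 198.3 at H/3 = 2.433 m; rectangular part P₂ = K_a q H = 164.2 at H/2 = 3.650 m.
ȳ = (P₁·2.433 + P₂·3.650)/(P₁+P₂) = 2.984 m.

2.98 m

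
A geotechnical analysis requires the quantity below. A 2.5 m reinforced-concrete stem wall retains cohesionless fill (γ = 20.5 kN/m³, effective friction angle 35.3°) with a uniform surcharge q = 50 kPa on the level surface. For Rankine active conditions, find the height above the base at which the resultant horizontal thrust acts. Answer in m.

1.11 m

K_a = 0.2675.
Triangular part P₁ = ½K_aγH² = 17.14 at H/3 = 0.8333 m; rectangular part P₂ = K_a q H = 33.44 at H/2 = 1.250 m.
ȳ = (P₁·0.8333 + P₂·1.250)/(P₁+P₂) = 1.109 m.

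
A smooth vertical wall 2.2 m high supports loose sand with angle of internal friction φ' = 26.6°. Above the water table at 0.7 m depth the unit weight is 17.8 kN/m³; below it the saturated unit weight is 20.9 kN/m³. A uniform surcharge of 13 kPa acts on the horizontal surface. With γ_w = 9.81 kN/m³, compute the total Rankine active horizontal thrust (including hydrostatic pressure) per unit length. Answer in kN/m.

K_a = tan²(45° − φ/2) = 0.3814.
γ' = 20.9 − 9.81 = 11.09 kN/m³. h₂ = H − d_w = 1.5 m.
σ'_h: at surface K_a·q = 4.959; at WT K_a(q+γd_w) = 9.712; at base K_a(q+γd_w+γ'h₂) = 16.06 kPa.
P₁ = ½(4.959+9.712)×0.7 = 5.135; P₂ = ½(9.712+16.06)×1.5 = 19.33; P_w = ½γ_w h₂² = 11.04.
Total = 5.135+19.33+11.04 = 35.50 kN/m.

35.5 kN/m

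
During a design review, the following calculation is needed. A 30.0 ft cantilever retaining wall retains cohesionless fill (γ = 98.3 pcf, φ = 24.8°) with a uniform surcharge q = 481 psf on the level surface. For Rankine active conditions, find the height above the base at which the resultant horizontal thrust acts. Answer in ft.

K_a = 0.4090.
Triangular part P₁ = ½K_aγH² = 18090 at H/3 = 10.00 ft; rectangular part P₂ = K_a q H = 5902 at H/2 = 15.00 ft.
ȳ = (P₁·10.00 + P₂·15.00)/(P₁+P₂) = 11.23 ft.

11.2 ft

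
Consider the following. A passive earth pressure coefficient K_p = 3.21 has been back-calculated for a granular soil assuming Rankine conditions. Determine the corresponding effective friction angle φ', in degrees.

31.7°

K_p = (1+sin φ)/(1−sin φ) ⇒ sin φ = (K_p − 1)/(K_p + 1) = 0.5249.
φ = arcsin(0.5249) = 31.66°.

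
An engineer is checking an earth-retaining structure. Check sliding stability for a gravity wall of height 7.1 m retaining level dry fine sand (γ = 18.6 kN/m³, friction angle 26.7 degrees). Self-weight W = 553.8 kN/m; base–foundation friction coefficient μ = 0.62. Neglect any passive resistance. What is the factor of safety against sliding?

1.93

K_a = tan²(45° − 26.7°/2) = 0.3800.
P_a = ½K_aγH² = 0.5×0.3800×18.6×7.1² = 178.1 kN/m, acting at H/3 = 2.367 m above the base.
FS_sliding = μW / P_a = 0.62×553.8 / 178.1 = 1.928.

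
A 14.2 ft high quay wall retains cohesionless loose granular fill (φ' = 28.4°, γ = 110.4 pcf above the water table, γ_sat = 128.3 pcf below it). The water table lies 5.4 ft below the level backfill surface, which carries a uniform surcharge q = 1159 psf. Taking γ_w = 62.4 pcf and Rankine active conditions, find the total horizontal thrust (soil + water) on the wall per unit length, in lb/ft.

11600 lb/ft

K_a = tan²(45° − φ/2) = 0.3554.
γ' = 128.3 − 62.4 = 65.90 pcf. h₂ = H − d_w = 8.8 ft.
σ'_h: at surface K_a·q = 411.9; at WT K_a(q+γd_w) = 623.7; at base K_a(q+γd_w+γ'h₂) = 829.8 psf.
P₁ = ½(411.9+623.7)×5.4 = 2796; P₂ = ½(623.7+829.8)×8.8 = 6395; P_w = ½γ_w h₂² = 2416.
Total = 2796+6395+2416 = 11610 lb/ft.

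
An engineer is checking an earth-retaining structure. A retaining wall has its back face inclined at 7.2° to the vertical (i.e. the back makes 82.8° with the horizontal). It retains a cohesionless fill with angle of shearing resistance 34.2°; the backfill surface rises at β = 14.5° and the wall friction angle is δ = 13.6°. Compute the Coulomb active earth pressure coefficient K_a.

0.374

K_a = sin²(α+φ) / [sin²α · sin(α−δ) · (1 + √{sin(φ+δ)sin(φ−β) / (sin(α−δ)sin(α+β))})²].
With α = 82.8°, φ = 34.2°, δ = 13.6°, β = 14.5°: K_a = 0.3740.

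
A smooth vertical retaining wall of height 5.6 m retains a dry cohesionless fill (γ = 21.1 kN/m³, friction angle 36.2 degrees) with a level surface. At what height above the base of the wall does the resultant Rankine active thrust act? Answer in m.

K_a = 0.2574.
The pressure distribution is triangular, so the resultant acts at H/3 above the base = 5.6/3 = 1.867 m.

1.87 m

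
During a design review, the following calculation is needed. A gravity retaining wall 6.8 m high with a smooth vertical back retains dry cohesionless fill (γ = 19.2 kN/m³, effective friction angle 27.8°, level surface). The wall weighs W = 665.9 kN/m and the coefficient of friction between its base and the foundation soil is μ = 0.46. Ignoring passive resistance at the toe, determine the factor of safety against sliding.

1.90

K_a = tan²(45° − 27.8°/2) = 0.3639.
P_a = ½K_aγH² = 0.5×0.3639×19.2×6.8² = 161.5 kN/m, acting at H/3 = 2.267 m above the base.
FS_sliding = μW / P_a = 0.46×665.9 / 161.5 = 1.896.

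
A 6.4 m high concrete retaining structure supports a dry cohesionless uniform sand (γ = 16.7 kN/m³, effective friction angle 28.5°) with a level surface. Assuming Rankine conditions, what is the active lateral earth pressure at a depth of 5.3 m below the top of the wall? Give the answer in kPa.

31.3 kPa

K_a = (1 − sin φ)/(1 + sin φ) = 0.3540.
σ_h = K_a γ z = 0.3540 × 16.7 × 5.3 = 31.33 kPa.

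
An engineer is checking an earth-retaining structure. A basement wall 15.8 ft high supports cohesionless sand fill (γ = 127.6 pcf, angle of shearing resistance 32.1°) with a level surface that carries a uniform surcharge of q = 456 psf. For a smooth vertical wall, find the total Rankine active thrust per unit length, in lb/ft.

K_a = tan²(45° − φ/2) = 0.3060.
Soil triangle: ½ K_a γ H² = 0.5×0.3060×127.6×15.8² = 4874 lb/ft.
Surcharge rectangle: K_a q H = 0.3060×456×15.8 = 2205 lb/ft.
Total = 4874 + 2205 = 7078 lb/ft.

7080 lb/ft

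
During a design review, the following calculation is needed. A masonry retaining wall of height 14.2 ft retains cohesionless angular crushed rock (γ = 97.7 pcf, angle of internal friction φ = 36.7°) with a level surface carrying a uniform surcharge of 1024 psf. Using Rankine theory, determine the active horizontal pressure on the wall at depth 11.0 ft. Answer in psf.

K_a = (1 − sin φ)/(1 + sin φ) = 0.2519.
σ_v = γz + q = 97.7 × 11.0 + 1024 = 2099 psf.
σ_h = K_a σ_v = 0.2519 × 2099 = 528.6 psf.

529 psf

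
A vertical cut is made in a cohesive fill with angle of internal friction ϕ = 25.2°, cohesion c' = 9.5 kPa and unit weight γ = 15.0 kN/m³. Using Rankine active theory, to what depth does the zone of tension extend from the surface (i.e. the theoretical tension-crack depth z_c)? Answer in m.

2.00 m

K_a = tan²(45° − 25.2°/2) = 0.4027; √K_a = 0.6346.
The active pressure is zero where K_a γ z = 2c√K_a, so z_c = 2c/(γ√K_a) = 2×9.5/(15.0×0.6346) = 1.996 m.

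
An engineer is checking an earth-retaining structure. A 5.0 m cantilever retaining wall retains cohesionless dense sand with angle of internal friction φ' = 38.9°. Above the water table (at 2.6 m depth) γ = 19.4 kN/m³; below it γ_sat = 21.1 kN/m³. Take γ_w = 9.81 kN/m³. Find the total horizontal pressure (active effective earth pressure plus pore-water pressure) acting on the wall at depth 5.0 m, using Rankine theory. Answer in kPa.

K_a = (1 − sin φ)/(1 + sin φ) = 0.2285.
γ' = 21.1 − 9.81 = 11.29 kN/m³.
Effective vertical stress at 5.0 m: σ'_v = 19.4×2.6 + 11.29×2.40 = 77.54 kPa.
σ'_h = K_a σ'_v = 0.2285 × 77.54 = 17.72 kPa; u = γ_w × 2.40 = 23.54 kPa.
Total σ_h = 17.72 + 23.54 = 41.26 kPa.

41.3 kPa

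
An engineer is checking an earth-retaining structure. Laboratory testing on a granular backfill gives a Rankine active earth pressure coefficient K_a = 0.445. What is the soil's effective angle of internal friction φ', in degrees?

22.6°

K_a = tan²(45° − φ/2) ⇒ 45° − φ/2 = arctan(√0.445) = 33.71°.
φ = 2(45° − 33.71°) = 22.59°.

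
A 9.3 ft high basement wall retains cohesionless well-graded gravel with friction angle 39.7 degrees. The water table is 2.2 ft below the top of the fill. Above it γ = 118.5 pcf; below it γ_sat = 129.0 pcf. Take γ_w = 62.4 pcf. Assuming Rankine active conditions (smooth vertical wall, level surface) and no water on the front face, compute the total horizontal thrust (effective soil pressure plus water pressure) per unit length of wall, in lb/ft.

2410 lb/ft

K_a = tan²(45° − φ/2) = 0.2204.
γ' = 129.0 − 62.4 = 66.60 pcf. Depth below WT = 7.1 ft.
σ'_h at WT = K_a γ d_w = 57.47 psf; at base = 57.47 + K_a γ' × 7.1 = 161.7 psf.
P₁ (0–2.2 ft) = ½×57.47×2.2 = 63.21. P₂ (2.2–9.3 ft) = ½(57.47+161.7)×7.1 = 778.0.
P_w = ½ γ_w h₂² = 0.5×62.4×7.1² = 1573. Total = 63.21+778.0+1573 = 2414 lb/ft.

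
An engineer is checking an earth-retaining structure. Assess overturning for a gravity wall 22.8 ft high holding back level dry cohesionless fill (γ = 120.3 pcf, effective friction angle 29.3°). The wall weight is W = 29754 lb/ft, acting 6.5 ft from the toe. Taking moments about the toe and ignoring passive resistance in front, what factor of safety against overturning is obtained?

K_a = tan²(45° − 29.3°/2) = 0.3428.
P_a = ½K_aγH² = 0.5×0.3428×120.3×22.8² = 10720 lb/ft, acting at H/3 = 7.600 ft above the base.
Overturning moment M_o = P_a × H/3 = 10720 × 7.600 = 81470.
Resisting moment M_r = W × 6.5 = 29754 × 6.5 = 193400.
FS_overturning = M_r/M_o = 193400/81470 = 2.374.

2.37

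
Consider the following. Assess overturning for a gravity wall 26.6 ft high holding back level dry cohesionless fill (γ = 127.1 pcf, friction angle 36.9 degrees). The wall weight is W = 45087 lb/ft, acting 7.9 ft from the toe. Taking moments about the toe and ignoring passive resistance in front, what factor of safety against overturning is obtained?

3.58

K_a = tan²(45° − 36.9°/2) = 0.2497.
P_a = ½K_aγH² = 0.5×0.2497×127.1×26.6² = 11230 lb/ft, acting at H/3 = 8.867 ft above the base.
Overturning moment M_o = P_a × H/3 = 11230 × 8.867 = 99540.
Resisting moment M_r = W × 7.9 = 45087 × 7.9 = 356200.
FS_overturning = M_r/M_o = 356200/99540 = 3.578.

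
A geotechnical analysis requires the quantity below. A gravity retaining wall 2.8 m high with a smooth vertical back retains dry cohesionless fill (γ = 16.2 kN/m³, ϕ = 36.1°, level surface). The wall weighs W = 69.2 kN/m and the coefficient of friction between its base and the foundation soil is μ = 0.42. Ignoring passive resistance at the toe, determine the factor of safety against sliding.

K_a = tan²(45° − 36.1°/2) = 0.2585.
P_a = ½K_aγH² = 0.5×0.2585×16.2×2.8² = 16.42 kN/m, acting at H/3 = 0.9333 m above the base.
FS_sliding = μW / P_a = 0.42×69.2 / 16.42 = 1.771.

1.77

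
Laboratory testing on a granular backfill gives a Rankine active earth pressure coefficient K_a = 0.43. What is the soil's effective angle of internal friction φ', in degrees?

23.5°

K_a = tan²(45° − φ/2) ⇒ 45° − φ/2 = arctan(√0.43) = 33.25°.
φ = 2(45° − 33.25°) = 23.49°.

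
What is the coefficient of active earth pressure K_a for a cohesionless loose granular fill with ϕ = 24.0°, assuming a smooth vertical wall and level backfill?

0.422

K_a = (1 − sin φ)/(1 + sin φ) = (1 − sin 24.0°)/(1 + sin 24.0°) = 0.4217.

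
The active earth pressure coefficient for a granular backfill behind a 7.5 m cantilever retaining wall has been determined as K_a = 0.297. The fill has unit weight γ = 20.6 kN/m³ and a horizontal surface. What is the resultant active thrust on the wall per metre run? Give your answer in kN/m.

P = ½ K_a γ H² = 0.5 × 0.297 × 20.6 × 7.5² = 172.1 kN/m.

172 kN/m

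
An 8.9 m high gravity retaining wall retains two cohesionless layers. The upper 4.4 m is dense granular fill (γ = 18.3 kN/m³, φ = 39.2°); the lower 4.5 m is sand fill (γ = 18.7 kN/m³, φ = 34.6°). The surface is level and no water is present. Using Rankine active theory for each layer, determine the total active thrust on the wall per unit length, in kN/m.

K_a1 = tan²(45°−39.2°/2) = 0.2255; K_a2 = tan²(45°−34.6°/2) = 0.2756.
Layer 1: σ at base = K_a1 γ₁ h₁ = 18.15 kPa; P₁ = ½×18.15×4.4 = 39.94.
Layer 2: σ_v at top = γ₁h₁ = 80.52; σ_h top = K_a2×80.52 = 22.19; σ_h base = K_a2×(80.52+18.7×4.5) = 45.39.
P₂ = ½(22.19+45.39)×4.5 = 152.1. Total P_a = 39.94+152.1 = 192.0 kN/m.

192 kN/m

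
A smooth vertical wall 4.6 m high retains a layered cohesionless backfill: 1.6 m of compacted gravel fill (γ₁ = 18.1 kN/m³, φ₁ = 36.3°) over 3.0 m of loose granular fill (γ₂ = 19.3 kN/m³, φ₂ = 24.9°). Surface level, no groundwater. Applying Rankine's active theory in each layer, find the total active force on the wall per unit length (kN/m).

76.7 kN/m

K_a1 = tan²(45°−36.3°/2) = 0.2563; K_a2 = tan²(45°−24.9°/2) = 0.4074.
Layer 1: σ at base = K_a1 γ₁ h₁ = 7.422 kPa; P₁ = ½×7.422×1.6 = 5.937.
Layer 2: σ_v at top = γ₁h₁ = 28.96; σ_h top = K_a2×28.96 = 11.80; σ_h base = K_a2×(28.96+19.3×3.0) = 35.39.
P₂ = ½(11.80+35.39)×3.0 = 70.78. Total P_a = 5.937+70.78 = 76.72 kN/m.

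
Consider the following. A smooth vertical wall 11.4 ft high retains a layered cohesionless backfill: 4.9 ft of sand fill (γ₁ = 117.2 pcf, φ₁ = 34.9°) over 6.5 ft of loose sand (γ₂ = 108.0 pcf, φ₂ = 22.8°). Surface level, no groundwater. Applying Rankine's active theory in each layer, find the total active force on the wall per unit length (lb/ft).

3040 lb/ft

K_a1 = tan²(45°−34.9°/2) = 0.2721; K_a2 = tan²(45°−22.8°/2) = 0.4414.
Layer 1: σ at base = K_a1 γ₁ h₁ = 156.3 psf; P₁ = ½×156.3×4.9 = 382.9.
Layer 2: σ_v at top = γ₁h₁ = 574.3; σ_h top = K_a2×574.3 = 253.5; σ_h base = K_a2×(574.3+108.0×6.5) = 563.4.
P₂ = ½(253.5+563.4)×6.5 = 2655. Total P_a = 382.9+2655 = 3038 lb/ft.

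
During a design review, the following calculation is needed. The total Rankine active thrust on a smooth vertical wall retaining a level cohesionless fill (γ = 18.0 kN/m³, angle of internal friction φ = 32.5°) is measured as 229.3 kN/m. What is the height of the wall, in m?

K_a = 0.3010. P_a = ½ K_a γ H² ⇒ H = √(2P_a/(K_a γ)).
H = √(2×229.3/(0.3010×18.0)) = 9.200 m.

9.20 m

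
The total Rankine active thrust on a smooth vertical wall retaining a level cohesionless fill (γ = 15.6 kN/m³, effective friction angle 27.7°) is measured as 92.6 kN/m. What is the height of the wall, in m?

5.70 m

K_a = 0.3653. P_a = ½ K_a γ H² ⇒ H = √(2P_a/(K_a γ)).
H = √(2×92.6/(0.3653×15.6)) = 5.700 m.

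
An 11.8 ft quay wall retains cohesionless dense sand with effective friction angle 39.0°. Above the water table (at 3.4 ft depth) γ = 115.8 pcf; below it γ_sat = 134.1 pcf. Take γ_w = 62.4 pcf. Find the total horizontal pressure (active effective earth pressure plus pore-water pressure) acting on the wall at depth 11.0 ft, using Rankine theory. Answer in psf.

K_a = (1 − sin φ)/(1 + sin φ) = 0.2275.
γ' = 134.1 − 62.4 = 71.70 pcf.
Effective vertical stress at 11.0 ft: σ'_v = 115.8×3.4 + 71.70×7.60 = 938.6 psf.
σ'_h = K_a σ'_v = 0.2275 × 938.6 = 213.5 psf; u = γ_w × 7.60 = 474.2 psf.
Total σ_h = 213.5 + 474.2 = 687.8 psf.

688 psf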